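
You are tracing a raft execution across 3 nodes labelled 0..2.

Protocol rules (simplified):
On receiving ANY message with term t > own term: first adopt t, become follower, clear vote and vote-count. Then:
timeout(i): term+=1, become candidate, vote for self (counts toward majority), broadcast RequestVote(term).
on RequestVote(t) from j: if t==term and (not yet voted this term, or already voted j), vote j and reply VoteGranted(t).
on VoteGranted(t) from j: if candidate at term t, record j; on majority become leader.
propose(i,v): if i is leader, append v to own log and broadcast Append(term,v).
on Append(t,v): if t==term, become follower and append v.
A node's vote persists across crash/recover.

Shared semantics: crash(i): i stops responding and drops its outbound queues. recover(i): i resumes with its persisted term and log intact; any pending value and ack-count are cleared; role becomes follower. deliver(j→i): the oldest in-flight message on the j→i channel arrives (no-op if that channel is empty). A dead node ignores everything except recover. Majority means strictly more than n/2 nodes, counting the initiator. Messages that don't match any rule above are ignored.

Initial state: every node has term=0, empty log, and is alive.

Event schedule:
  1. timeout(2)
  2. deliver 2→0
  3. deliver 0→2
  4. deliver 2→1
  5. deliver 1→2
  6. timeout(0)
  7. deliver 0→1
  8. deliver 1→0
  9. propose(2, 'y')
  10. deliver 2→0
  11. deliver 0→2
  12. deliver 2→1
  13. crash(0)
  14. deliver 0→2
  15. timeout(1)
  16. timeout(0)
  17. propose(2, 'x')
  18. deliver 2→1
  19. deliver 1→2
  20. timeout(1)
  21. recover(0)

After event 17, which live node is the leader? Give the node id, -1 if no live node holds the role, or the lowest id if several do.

-1

e1 timeout(2): 2[cand,t=1,-]
e2 deliver 2→0: 0[foll,t=1,-]
e3 deliver 0→2: 2[lead,t=1,-]
e4 deliver 2→1: 1[foll,t=1,-]
e5 deliver 1→2: ·
e6 timeout(0): 0[cand,t=2,-]
e7 deliver 0→1: 1[foll,t=2,-]
e8 deliver 1→0: 0[lead,t=2,-]
e9 propose(2,'y'): 2[lead,t=1,y]
e10 deliver 2→0: ·
e11 deliver 0→2: 2[foll,t=2,y]
e12 deliver 2→1: ·
e13 crash(0): 0[✗lead,t=2,-]
e14 deliver 0→2: ·
e15 timeout(1): 1[cand,t=3,-]
e16 timeout(0): ·
e17 propose(2,'x'): ·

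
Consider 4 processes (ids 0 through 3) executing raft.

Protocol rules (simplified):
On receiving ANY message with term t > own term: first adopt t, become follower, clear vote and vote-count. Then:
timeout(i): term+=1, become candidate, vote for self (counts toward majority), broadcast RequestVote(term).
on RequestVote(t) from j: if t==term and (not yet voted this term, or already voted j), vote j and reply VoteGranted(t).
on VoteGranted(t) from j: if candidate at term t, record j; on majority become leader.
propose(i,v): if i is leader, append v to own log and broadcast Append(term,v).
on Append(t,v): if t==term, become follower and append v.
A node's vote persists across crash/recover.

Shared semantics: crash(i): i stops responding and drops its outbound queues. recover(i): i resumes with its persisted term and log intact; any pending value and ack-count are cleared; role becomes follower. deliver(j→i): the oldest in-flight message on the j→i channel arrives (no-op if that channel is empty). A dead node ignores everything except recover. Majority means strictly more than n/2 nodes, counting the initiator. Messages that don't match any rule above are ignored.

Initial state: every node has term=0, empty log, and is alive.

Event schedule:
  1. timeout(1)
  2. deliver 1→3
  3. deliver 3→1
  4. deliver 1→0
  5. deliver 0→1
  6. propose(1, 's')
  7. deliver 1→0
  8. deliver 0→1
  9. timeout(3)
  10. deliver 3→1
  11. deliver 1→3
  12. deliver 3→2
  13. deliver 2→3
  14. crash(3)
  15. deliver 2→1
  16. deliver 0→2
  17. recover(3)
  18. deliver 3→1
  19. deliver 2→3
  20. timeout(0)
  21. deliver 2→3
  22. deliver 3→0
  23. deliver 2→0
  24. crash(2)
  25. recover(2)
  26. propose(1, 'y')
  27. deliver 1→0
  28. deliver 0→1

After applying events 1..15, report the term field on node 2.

2

after 1 — timeout(1): n1:cand/t1/[-]
after 2 — deliver 1→3: n3:foll/t1/[-]
after 3 — deliver 3→1: ·
after 4 — deliver 1→0: n0:foll/t1/[-]
after 5 — deliver 0→1: n1:lead/t1/[-]
after 6 — propose(1,'s'): n1:lead/t1/[s]
after 7 — deliver 1→0: n0:foll/t1/[s]
after 8 — deliver 0→1: ·
after 9 — timeout(3): n3:cand/t2/[-]
after 10 — deliver 3→1: n1:foll/t2/[s]
after 11 — deliver 1→3: ·
after 12 — deliver 3→2: n2:foll/t2/[-]
after 13 — deliver 2→3: ·
after 14 — crash(3): n3:✗cand/t2/[-]
after 15 — deliver 2→1: ·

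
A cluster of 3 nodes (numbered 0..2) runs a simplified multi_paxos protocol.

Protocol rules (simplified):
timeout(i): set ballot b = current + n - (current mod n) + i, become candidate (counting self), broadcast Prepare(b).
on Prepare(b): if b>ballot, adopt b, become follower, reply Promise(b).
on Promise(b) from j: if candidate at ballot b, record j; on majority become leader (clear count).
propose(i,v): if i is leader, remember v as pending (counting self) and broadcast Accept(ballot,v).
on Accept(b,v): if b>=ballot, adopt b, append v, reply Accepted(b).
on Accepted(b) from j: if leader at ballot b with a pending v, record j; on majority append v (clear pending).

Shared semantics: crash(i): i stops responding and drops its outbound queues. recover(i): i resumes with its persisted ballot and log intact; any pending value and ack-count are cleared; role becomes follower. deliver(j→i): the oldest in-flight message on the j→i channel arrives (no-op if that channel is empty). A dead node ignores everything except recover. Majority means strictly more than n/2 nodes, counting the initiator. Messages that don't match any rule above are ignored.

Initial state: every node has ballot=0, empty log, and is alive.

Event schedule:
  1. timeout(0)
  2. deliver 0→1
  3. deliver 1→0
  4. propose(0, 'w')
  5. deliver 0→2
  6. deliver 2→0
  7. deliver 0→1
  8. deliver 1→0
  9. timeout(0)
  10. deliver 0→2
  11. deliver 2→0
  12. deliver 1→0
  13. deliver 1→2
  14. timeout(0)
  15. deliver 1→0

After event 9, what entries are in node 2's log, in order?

1. timeout(0):  <0:cand b3 ->
2. deliver 0→1:  <1:foll b3 ->
3. deliver 1→0:  <0:lead b3 ->
4. propose(0,'w'):  nop
5. deliver 0→2:  <2:foll b3 ->
6. deliver 2→0:  nop
7. deliver 0→1:  <1:foll b3 w>
8. deliver 1→0:  <0:lead b3 w>
9. timeout(0):  <0:cand b6 w>

empty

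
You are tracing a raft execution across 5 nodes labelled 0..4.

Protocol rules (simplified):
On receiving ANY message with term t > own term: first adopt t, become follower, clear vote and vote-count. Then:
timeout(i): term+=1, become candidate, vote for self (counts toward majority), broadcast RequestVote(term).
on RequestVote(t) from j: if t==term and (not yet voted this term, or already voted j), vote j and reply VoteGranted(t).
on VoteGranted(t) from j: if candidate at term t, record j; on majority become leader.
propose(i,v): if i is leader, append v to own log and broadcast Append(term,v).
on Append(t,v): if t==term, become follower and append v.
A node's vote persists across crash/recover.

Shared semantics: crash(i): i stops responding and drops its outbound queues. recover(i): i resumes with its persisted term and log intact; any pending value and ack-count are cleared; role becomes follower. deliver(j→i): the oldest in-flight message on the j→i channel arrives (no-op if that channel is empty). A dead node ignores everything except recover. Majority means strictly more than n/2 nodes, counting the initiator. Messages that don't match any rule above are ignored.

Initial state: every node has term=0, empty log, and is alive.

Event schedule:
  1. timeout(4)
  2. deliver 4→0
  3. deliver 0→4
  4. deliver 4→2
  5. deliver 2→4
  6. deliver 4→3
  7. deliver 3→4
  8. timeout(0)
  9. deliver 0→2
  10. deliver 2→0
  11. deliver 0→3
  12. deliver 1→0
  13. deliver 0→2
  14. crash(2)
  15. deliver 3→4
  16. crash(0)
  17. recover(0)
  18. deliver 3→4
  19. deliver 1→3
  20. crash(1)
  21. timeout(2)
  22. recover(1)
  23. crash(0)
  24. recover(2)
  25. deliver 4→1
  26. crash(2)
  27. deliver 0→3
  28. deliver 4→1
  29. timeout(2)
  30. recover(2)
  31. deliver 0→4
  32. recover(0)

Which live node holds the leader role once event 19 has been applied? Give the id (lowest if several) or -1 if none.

e1 timeout(4): 4[cand,t=1,-]
e2 deliver 4→0: 0[foll,t=1,-]
e3 deliver 0→4: ·
e4 deliver 4→2: 2[foll,t=1,-]
e5 deliver 2→4: 4[lead,t=1,-]
e6 deliver 4→3: 3[foll,t=1,-]
e7 deliver 3→4: ·
e8 timeout(0): 0[cand,t=2,-]
e9 deliver 0→2: 2[foll,t=2,-]
e10 deliver 2→0: ·
e11 deliver 0→3: 3[foll,t=2,-]
e12 deliver 1→0: ·
e13 deliver 0→2: ·
e14 crash(2): 2[✗foll,t=2,-]
e15 deliver 3→4: ·
e16 crash(0): 0[✗cand,t=2,-]
e17 recover(0): 0[foll,t=2,-]
e18 deliver 3→4: ·
e19 deliver 1→3: ·

4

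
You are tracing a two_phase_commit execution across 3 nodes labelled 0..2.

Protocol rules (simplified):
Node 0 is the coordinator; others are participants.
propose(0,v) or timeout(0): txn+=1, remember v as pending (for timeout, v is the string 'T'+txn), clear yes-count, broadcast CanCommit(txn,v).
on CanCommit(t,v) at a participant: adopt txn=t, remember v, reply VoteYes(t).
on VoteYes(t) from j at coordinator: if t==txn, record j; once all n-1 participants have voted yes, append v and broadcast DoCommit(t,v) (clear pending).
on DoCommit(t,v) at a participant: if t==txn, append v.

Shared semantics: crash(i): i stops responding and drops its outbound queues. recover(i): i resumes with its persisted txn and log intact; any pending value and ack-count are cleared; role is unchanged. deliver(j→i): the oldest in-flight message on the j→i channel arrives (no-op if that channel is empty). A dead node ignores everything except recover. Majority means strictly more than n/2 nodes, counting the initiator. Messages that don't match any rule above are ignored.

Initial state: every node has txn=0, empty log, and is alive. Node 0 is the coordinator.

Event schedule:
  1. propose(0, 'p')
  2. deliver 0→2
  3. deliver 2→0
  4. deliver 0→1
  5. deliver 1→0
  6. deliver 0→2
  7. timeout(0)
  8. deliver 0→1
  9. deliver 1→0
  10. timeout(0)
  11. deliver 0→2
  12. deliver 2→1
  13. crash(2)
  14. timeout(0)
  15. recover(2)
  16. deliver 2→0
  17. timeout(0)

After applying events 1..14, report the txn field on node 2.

[1] propose(0,'p') → N0(coor t1 [-])
[2] deliver 0→2 → N2(part t1 [-])
[3] deliver 2→0 → ∅
[4] deliver 0→1 → N1(part t1 [-])
[5] deliver 1→0 → N0(coor t1 [p])
[6] deliver 0→2 → N2(part t1 [p])
[7] timeout(0) → N0(coor t2 [p])
[8] deliver 0→1 → N1(part t1 [p])
[9] deliver 1→0 → ∅
[10] timeout(0) → N0(coor t3 [p])
[11] deliver 0→2 → N2(part t2 [p])
[12] deliver 2→1 → ∅
[13] crash(2) → N2(✗part t2 [p])
[14] timeout(0) → N0(coor t4 [p])

2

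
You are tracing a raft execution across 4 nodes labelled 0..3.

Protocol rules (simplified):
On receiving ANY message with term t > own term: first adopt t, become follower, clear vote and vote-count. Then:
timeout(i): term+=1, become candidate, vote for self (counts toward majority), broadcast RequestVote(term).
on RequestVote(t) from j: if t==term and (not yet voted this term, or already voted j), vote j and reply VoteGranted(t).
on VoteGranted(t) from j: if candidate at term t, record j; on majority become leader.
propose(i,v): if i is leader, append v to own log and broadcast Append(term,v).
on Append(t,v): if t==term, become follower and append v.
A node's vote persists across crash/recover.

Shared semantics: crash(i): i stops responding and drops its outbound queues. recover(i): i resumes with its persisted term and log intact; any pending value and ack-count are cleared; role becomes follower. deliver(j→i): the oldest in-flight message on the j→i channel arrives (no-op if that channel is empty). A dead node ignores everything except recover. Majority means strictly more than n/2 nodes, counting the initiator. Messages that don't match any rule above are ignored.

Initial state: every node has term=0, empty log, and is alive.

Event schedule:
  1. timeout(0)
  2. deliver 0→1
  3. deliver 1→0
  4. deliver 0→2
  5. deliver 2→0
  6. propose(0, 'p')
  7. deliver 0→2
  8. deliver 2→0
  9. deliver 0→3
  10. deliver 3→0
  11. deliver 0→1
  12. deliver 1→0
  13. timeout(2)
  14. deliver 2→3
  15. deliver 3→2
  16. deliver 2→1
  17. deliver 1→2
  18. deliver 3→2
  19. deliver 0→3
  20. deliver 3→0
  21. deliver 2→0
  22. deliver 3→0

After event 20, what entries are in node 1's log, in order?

after 1 — timeout(0): n0:cand/t1/[-]
after 2 — deliver 0→1: n1:foll/t1/[-]
after 3 — deliver 1→0: ·
after 4 — deliver 0→2: n2:foll/t1/[-]
after 5 — deliver 2→0: n0:lead/t1/[-]
after 6 — propose(0,'p'): n0:lead/t1/[p]
after 7 — deliver 0→2: n2:foll/t1/[p]
after 8 — deliver 2→0: ·
after 9 — deliver 0→3: n3:foll/t1/[-]
after 10 — deliver 3→0: ·
after 11 — deliver 0→1: n1:foll/t1/[p]
after 12 — deliver 1→0: ·
after 13 — timeout(2): n2:cand/t2/[p]
after 14 — deliver 2→3: n3:foll/t2/[-]
after 15 — deliver 3→2: ·
after 16 — deliver 2→1: n1:foll/t2/[p]
after 17 — deliver 1→2: n2:lead/t2/[p]
after 18 — deliver 3→2: ·
after 19 — deliver 0→3: ·
after 20 — deliver 3→0: ·

p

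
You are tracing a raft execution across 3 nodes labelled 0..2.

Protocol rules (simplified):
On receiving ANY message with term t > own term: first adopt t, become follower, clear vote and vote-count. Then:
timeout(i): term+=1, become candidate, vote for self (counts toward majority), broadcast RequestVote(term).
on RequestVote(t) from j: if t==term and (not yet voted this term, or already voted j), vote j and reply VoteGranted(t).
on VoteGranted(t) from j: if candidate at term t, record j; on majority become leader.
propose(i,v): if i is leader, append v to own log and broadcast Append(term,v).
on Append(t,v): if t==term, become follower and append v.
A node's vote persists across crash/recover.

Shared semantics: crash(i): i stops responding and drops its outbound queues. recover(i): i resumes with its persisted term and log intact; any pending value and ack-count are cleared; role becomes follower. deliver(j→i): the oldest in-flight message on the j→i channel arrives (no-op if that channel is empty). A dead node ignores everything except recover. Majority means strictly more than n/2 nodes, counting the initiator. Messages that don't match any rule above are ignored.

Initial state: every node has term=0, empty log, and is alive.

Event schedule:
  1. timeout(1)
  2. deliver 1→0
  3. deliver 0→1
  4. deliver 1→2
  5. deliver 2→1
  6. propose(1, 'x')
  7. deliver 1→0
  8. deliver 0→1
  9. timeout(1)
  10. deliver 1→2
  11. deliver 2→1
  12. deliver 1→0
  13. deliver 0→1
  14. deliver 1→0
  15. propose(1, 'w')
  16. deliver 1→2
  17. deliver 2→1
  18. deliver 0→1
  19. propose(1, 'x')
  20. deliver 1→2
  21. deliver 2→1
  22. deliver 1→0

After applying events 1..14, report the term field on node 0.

2

[1] timeout(1) → N1(cand t1 [-])
[2] deliver 1→0 → N0(foll t1 [-])
[3] deliver 0→1 → N1(lead t1 [-])
[4] deliver 1→2 → N2(foll t1 [-])
[5] deliver 2→1 → ∅
[6] propose(1,'x') → N1(lead t1 [x])
[7] deliver 1→0 → N0(foll t1 [x])
[8] deliver 0→1 → ∅
[9] timeout(1) → N1(cand t2 [x])
[10] deliver 1→2 → N2(foll t1 [x])
[11] deliver 2→1 → ∅
[12] deliver 1→0 → N0(foll t2 [x])
[13] deliver 0→1 → N1(lead t2 [x])
[14] deliver 1→0 → ∅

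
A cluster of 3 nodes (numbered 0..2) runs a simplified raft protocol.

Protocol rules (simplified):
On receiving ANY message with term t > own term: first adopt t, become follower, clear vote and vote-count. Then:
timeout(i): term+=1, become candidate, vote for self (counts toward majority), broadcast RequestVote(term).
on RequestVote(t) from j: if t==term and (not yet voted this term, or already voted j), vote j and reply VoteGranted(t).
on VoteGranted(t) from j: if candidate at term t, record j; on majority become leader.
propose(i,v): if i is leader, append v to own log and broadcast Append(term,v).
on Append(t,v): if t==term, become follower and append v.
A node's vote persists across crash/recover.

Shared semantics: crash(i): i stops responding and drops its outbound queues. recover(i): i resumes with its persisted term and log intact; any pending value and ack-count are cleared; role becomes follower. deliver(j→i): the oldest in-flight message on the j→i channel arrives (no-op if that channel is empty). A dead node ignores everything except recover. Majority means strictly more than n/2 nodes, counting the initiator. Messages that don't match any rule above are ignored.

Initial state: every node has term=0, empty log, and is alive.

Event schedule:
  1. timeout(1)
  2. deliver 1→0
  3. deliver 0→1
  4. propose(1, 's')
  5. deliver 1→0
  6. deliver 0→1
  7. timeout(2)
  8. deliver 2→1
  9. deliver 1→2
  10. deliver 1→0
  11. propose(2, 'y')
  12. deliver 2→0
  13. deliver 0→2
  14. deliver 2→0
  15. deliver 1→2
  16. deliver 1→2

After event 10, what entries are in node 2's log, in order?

empty

[1] timeout(1) → N1(cand t1 [-])
[2] deliver 1→0 → N0(foll t1 [-])
[3] deliver 0→1 → N1(lead t1 [-])
[4] propose(1,'s') → N1(lead t1 [s])
[5] deliver 1→0 → N0(foll t1 [s])
[6] deliver 0→1 → ∅
[7] timeout(2) → N2(cand t1 [-])
[8] deliver 2→1 → ∅
[9] deliver 1→2 → ∅
[10] deliver 1→0 → ∅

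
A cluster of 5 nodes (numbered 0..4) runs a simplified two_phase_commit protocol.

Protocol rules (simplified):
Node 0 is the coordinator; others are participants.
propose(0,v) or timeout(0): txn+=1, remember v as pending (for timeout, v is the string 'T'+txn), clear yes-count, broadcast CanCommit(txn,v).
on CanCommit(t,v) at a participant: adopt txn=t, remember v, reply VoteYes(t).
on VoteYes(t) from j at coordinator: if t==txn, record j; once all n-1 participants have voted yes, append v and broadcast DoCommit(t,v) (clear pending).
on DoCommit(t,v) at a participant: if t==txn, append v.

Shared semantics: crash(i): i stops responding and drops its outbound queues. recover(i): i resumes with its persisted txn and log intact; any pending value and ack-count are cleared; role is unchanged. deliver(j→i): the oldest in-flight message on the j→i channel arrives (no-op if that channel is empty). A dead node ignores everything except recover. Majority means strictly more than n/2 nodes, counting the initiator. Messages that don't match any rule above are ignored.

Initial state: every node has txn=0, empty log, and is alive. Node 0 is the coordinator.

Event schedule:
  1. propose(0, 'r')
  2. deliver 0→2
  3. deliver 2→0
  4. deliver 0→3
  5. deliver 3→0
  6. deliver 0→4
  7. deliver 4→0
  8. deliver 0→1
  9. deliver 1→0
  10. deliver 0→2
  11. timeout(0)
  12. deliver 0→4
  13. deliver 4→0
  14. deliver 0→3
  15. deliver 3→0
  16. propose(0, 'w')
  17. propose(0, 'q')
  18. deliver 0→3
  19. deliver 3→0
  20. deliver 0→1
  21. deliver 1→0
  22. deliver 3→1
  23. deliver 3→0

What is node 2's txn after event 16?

step 1 propose(0,'r'): 0={coor,t=1,log=-}
step 2 deliver 0→2: 2={part,t=1,log=-}
step 3 deliver 2→0: —
step 4 deliver 0→3: 3={part,t=1,log=-}
step 5 deliver 3→0: —
step 6 deliver 0→4: 4={part,t=1,log=-}
step 7 deliver 4→0: —
step 8 deliver 0→1: 1={part,t=1,log=-}
step 9 deliver 1→0: 0={coor,t=1,log=r}
step 10 deliver 0→2: 2={part,t=1,log=r}
step 11 timeout(0): 0={coor,t=2,log=r}
step 12 deliver 0→4: 4={part,t=1,log=r}
step 13 deliver 4→0: —
step 14 deliver 0→3: 3={part,t=1,log=r}
step 15 deliver 3→0: —
step 16 propose(0,'w'): 0={coor,t=3,log=r}

1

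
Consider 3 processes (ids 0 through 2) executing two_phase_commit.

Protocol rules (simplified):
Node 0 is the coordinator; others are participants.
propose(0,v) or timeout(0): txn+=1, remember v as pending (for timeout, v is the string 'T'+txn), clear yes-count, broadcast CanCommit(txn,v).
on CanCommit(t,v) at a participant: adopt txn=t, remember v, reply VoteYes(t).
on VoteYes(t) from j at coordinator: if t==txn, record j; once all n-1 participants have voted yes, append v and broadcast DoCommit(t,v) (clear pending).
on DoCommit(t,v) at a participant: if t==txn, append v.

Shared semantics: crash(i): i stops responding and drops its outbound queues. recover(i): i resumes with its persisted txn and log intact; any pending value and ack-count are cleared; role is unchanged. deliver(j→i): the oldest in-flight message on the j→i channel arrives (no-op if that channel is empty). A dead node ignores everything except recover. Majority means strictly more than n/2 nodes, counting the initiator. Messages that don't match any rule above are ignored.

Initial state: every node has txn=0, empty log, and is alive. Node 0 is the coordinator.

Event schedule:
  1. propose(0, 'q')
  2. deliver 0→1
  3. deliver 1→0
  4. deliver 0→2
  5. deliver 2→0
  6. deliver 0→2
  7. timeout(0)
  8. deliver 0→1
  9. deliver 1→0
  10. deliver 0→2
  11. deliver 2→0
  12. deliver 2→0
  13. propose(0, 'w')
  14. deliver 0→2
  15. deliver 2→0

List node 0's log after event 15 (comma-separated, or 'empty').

q

e1 propose(0,'q'): 0[coor,t=1,-]
e2 deliver 0→1: 1[part,t=1,-]
e3 deliver 1→0: ·
e4 deliver 0→2: 2[part,t=1,-]
e5 deliver 2→0: 0[coor,t=1,q]
e6 deliver 0→2: 2[part,t=1,q]
e7 timeout(0): 0[coor,t=2,q]
e8 deliver 0→1: 1[part,t=1,q]
e9 deliver 1→0: ·
e10 deliver 0→2: 2[part,t=2,q]
e11 deliver 2→0: ·
e12 deliver 2→0: ·
e13 propose(0,'w'): 0[coor,t=3,q]
e14 deliver 0→2: 2[part,t=3,q]
e15 deliver 2→0: ·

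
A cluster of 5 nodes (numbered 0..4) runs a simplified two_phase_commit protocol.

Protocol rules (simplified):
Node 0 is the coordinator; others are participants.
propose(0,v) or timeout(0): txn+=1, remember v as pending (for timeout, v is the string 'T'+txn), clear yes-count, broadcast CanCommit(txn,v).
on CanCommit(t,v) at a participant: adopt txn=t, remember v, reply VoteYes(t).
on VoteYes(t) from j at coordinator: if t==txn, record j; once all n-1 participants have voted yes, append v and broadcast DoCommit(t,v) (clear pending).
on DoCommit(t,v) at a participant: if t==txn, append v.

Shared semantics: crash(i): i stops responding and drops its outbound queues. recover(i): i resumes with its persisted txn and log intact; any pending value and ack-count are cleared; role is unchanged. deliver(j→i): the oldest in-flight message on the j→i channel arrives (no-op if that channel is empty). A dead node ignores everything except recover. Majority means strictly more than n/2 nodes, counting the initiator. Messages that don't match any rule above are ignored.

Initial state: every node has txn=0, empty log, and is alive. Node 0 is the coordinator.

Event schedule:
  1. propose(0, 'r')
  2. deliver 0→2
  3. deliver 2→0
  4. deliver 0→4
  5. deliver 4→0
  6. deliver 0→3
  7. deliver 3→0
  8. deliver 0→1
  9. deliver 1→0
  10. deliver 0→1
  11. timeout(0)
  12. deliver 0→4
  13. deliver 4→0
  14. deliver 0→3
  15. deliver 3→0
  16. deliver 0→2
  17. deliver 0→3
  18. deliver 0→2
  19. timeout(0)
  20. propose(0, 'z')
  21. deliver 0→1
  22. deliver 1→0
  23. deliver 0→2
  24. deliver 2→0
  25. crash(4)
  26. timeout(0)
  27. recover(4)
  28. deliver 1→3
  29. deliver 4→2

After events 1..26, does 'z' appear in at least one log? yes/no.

no

after 1 — propose(0,'r'): n0:coor/t1/[-]
after 2 — deliver 0→2: n2:part/t1/[-]
after 3 — deliver 2→0: ·
after 4 — deliver 0→4: n4:part/t1/[-]
after 5 — deliver 4→0: ·
after 6 — deliver 0→3: n3:part/t1/[-]
after 7 — deliver 3→0: ·
after 8 — deliver 0→1: n1:part/t1/[-]
after 9 — deliver 1→0: n0:coor/t1/[r]
after 10 — deliver 0→1: n1:part/t1/[r]
after 11 — timeout(0): n0:coor/t2/[r]
after 12 — deliver 0→4: n4:part/t1/[r]
after 13 — deliver 4→0: ·
after 14 — deliver 0→3: n3:part/t1/[r]
after 15 — deliver 3→0: ·
after 16 — deliver 0→2: n2:part/t1/[r]
after 17 — deliver 0→3: n3:part/t2/[r]
after 18 — deliver 0→2: n2:part/t2/[r]
after 19 — timeout(0): n0:coor/t3/[r]
after 20 — propose(0,'z'): n0:coor/t4/[r]
after 21 — deliver 0→1: n1:part/t2/[r]
after 22 — deliver 1→0: ·
after 23 — deliver 0→2: n2:part/t3/[r]
after 24 — deliver 2→0: ·
after 25 — crash(4): n4:✗part/t1/[r]
after 26 — timeout(0): n0:coor/t5/[r]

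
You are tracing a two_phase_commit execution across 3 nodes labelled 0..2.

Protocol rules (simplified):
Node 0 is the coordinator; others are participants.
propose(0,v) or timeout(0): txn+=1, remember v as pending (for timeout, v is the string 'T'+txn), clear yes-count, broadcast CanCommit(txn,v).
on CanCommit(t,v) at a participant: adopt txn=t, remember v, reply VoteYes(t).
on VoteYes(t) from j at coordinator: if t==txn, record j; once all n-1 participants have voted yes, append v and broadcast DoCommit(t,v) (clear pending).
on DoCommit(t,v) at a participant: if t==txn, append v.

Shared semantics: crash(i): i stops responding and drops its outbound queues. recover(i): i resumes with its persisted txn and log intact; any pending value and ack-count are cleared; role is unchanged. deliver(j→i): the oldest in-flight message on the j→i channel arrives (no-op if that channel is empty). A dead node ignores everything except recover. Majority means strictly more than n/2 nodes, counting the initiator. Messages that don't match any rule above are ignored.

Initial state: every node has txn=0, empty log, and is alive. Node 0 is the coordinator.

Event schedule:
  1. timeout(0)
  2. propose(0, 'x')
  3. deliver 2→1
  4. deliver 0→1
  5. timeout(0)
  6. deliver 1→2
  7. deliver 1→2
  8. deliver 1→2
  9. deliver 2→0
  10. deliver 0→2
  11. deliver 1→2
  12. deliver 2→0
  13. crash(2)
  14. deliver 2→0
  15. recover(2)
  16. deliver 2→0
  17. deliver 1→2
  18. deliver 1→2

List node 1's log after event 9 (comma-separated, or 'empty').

empty

[1] timeout(0) → N0(coor t1 [-])
[2] propose(0,'x') → N0(coor t2 [-])
[3] deliver 2→1 → ∅
[4] deliver 0→1 → N1(part t1 [-])
[5] timeout(0) → N0(coor t3 [-])
[6] deliver 1→2 → ∅
[7] deliver 1→2 → ∅
[8] deliver 1→2 → ∅
[9] deliver 2→0 → ∅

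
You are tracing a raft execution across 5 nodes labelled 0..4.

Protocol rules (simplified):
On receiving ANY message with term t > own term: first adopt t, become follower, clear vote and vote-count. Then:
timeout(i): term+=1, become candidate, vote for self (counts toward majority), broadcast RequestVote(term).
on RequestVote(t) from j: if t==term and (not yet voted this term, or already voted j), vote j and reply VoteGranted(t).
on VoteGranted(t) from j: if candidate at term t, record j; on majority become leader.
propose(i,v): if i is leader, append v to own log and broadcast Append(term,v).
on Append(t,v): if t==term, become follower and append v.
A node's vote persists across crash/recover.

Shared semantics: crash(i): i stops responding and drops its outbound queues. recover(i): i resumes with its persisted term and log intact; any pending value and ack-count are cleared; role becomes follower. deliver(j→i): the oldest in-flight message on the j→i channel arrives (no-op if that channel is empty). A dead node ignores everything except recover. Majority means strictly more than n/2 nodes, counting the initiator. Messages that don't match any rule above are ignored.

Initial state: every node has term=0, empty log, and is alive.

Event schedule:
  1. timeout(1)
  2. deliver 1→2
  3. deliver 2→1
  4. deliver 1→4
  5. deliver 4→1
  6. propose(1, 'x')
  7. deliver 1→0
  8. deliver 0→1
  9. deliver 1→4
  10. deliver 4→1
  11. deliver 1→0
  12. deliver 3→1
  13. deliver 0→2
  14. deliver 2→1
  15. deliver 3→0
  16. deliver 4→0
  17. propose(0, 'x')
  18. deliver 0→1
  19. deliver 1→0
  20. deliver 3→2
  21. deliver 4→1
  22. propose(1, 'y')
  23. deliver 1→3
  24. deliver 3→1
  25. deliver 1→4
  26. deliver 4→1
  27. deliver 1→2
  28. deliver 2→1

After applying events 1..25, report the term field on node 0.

1

after 1 — timeout(1): n1:cand/t1/[-]
after 2 — deliver 1→2: n2:foll/t1/[-]
after 3 — deliver 2→1: ·
after 4 — deliver 1→4: n4:foll/t1/[-]
after 5 — deliver 4→1: n1:lead/t1/[-]
after 6 — propose(1,'x'): n1:lead/t1/[x]
after 7 — deliver 1→0: n0:foll/t1/[-]
after 8 — deliver 0→1: ·
after 9 — deliver 1→4: n4:foll/t1/[x]
after 10 — deliver 4→1: ·
after 11 — deliver 1→0: n0:foll/t1/[x]
after 12 — deliver 3→1: ·
after 13 — deliver 0→2: ·
after 14 — deliver 2→1: ·
after 15 — deliver 3→0: ·
after 16 — deliver 4→0: ·
after 17 — propose(0,'x'): ·
after 18 — deliver 0→1: ·
after 19 — deliver 1→0: ·
after 20 — deliver 3→2: ·
after 21 — deliver 4→1: ·
after 22 — propose(1,'y'): n1:lead/t1/[x,y]
after 23 — deliver 1→3: n3:foll/t1/[-]
after 24 — deliver 3→1: ·
after 25 — deliver 1→4: n4:foll/t1/[x,y]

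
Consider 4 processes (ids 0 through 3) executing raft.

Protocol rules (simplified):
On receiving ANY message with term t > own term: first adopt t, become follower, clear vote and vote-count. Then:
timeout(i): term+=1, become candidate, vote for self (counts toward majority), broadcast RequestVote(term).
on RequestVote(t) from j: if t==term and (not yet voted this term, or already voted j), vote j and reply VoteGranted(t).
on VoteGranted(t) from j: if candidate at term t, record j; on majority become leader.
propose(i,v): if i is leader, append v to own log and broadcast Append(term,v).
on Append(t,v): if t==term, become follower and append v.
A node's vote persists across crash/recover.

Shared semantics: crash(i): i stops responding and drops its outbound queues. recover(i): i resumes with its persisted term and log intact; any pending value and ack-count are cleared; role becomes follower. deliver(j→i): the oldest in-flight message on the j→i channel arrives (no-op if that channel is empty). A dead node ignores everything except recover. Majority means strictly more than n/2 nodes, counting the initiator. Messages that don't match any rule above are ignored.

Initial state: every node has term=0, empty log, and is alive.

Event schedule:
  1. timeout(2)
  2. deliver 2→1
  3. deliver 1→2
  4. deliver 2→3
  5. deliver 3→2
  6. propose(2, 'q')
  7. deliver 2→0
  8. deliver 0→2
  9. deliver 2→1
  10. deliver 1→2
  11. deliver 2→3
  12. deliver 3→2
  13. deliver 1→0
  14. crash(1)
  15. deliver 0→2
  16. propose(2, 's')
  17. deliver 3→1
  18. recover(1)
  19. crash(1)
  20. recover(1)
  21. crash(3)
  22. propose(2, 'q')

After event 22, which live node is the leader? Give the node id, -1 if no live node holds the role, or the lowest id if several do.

2

step 1 timeout(2): 2={cand,t=1,log=-}
step 2 deliver 2→1: 1={foll,t=1,log=-}
step 3 deliver 1→2: —
step 4 deliver 2→3: 3={foll,t=1,log=-}
step 5 deliver 3→2: 2={lead,t=1,log=-}
step 6 propose(2,'q'): 2={lead,t=1,log=q}
step 7 deliver 2→0: 0={foll,t=1,log=-}
step 8 deliver 0→2: —
step 9 deliver 2→1: 1={foll,t=1,log=q}
step 10 deliver 1→2: —
step 11 deliver 2→3: 3={foll,t=1,log=q}
step 12 deliver 3→2: —
step 13 deliver 1→0: —
step 14 crash(1): 1={✗foll,t=1,log=q}
step 15 deliver 0→2: —
step 16 propose(2,'s'): 2={lead,t=1,log=q,s}
step 17 deliver 3→1: —
step 18 recover(1): 1={foll,t=1,log=q}
step 19 crash(1): 1={✗foll,t=1,log=q}
step 20 recover(1): 1={foll,t=1,log=q}
step 21 crash(3): 3={✗foll,t=1,log=q}
step 22 propose(2,'q'): 2={lead,t=1,log=q,s,q}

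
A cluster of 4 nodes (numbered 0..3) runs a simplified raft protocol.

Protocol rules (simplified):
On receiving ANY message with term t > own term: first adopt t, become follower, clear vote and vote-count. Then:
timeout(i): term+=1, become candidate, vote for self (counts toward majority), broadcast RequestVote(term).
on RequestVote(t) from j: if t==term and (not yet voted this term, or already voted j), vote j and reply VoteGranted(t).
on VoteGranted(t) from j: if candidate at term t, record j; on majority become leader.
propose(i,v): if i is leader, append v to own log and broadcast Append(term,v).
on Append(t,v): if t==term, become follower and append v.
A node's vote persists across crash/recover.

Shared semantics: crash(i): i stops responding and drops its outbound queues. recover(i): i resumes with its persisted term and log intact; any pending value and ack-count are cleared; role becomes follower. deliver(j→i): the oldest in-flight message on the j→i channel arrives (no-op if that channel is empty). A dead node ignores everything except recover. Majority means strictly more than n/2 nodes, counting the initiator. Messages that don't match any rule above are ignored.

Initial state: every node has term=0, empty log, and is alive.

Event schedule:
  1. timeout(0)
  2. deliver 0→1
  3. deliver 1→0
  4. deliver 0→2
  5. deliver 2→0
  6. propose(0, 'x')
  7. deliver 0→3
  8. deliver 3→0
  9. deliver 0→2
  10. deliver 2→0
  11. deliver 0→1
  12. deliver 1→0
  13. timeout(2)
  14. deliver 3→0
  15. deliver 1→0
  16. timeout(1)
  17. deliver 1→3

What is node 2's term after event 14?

2

1. timeout(0):  <0:cand t1 ->
2. deliver 0→1:  <1:foll t1 ->
3. deliver 1→0:  nop
4. deliver 0→2:  <2:foll t1 ->
5. deliver 2→0:  <0:lead t1 ->
6. propose(0,'x'):  <0:lead t1 x>
7. deliver 0→3:  <3:foll t1 ->
8. deliver 3→0:  nop
9. deliver 0→2:  <2:foll t1 x>
10. deliver 2→0:  nop
11. deliver 0→1:  <1:foll t1 x>
12. deliver 1→0:  nop
13. timeout(2):  <2:cand t2 x>
14. deliver 3→0:  nop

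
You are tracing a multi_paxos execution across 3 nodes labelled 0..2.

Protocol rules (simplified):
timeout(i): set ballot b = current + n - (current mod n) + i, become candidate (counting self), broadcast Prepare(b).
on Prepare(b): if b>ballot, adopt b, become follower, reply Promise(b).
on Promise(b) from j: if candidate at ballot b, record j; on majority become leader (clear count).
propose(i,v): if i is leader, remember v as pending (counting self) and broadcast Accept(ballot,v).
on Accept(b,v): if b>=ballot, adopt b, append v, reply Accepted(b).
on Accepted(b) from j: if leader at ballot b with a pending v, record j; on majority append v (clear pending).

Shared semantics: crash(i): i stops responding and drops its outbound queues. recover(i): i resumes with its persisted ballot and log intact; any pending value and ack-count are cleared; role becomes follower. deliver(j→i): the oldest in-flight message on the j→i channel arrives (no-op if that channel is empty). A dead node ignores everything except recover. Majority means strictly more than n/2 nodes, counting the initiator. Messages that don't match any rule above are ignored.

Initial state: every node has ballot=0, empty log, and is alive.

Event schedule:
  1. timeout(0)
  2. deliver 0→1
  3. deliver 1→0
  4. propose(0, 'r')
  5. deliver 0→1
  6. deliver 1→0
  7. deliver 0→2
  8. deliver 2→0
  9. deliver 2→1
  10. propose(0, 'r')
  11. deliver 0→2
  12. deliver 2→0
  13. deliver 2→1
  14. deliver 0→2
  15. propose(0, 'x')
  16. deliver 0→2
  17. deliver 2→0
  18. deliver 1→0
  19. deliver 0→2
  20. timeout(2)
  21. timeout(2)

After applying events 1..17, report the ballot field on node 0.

3

e1 timeout(0): 0[cand,b=3,-]
e2 deliver 0→1: 1[foll,b=3,-]
e3 deliver 1→0: 0[lead,b=3,-]
e4 propose(0,'r'): ·
e5 deliver 0→1: 1[foll,b=3,r]
e6 deliver 1→0: 0[lead,b=3,r]
e7 deliver 0→2: 2[foll,b=3,-]
e8 deliver 2→0: ·
e9 deliver 2→1: ·
e10 propose(0,'r'): ·
e11 deliver 0→2: 2[foll,b=3,r]
e12 deliver 2→0: 0[lead,b=3,r,r]
e13 deliver 2→1: ·
e14 deliver 0→2: 2[foll,b=3,r,r]
e15 propose(0,'x'): ·
e16 deliver 0→2: 2[foll,b=3,r,r,x]
e17 deliver 2→0: 0[lead,b=3,r,r,x]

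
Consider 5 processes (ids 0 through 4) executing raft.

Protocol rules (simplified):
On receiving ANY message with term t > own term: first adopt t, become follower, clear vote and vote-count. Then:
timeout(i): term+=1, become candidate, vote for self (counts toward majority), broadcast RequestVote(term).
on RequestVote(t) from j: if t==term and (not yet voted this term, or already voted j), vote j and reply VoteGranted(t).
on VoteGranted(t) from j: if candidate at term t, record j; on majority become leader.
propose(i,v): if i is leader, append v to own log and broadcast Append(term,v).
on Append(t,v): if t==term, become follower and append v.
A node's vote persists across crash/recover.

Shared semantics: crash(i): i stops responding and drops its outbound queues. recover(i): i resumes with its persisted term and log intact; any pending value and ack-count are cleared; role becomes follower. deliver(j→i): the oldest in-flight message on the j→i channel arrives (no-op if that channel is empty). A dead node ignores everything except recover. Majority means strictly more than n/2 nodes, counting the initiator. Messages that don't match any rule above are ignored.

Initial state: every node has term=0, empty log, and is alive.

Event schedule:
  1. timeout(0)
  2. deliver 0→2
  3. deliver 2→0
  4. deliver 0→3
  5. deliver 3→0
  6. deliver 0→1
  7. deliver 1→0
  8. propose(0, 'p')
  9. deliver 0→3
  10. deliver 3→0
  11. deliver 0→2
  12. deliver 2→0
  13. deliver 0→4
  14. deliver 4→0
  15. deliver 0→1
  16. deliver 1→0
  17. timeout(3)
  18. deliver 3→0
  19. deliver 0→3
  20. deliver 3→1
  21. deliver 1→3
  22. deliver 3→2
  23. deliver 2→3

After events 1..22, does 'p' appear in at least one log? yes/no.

after 1 — timeout(0): n0:cand/t1/[-]
after 2 — deliver 0→2: n2:foll/t1/[-]
after 3 — deliver 2→0: ·
after 4 — deliver 0→3: n3:foll/t1/[-]
after 5 — deliver 3→0: n0:lead/t1/[-]
after 6 — deliver 0→1: n1:foll/t1/[-]
after 7 — deliver 1→0: ·
after 8 — propose(0,'p'): n0:lead/t1/[p]
after 9 — deliver 0→3: n3:foll/t1/[p]
after 10 — deliver 3→0: ·
after 11 — deliver 0→2: n2:foll/t1/[p]
after 12 — deliver 2→0: ·
after 13 — deliver 0→4: n4:foll/t1/[-]
after 14 — deliver 4→0: ·
after 15 — deliver 0→1: n1:foll/t1/[p]
after 16 — deliver 1→0: ·
after 17 — timeout(3): n3:cand/t2/[p]
after 18 — deliver 3→0: n0:foll/t2/[p]
after 19 — deliver 0→3: ·
after 20 — deliver 3→1: n1:foll/t2/[p]
after 21 — deliver 1→3: n3:lead/t2/[p]
after 22 — deliver 3→2: n2:foll/t2/[p]

yes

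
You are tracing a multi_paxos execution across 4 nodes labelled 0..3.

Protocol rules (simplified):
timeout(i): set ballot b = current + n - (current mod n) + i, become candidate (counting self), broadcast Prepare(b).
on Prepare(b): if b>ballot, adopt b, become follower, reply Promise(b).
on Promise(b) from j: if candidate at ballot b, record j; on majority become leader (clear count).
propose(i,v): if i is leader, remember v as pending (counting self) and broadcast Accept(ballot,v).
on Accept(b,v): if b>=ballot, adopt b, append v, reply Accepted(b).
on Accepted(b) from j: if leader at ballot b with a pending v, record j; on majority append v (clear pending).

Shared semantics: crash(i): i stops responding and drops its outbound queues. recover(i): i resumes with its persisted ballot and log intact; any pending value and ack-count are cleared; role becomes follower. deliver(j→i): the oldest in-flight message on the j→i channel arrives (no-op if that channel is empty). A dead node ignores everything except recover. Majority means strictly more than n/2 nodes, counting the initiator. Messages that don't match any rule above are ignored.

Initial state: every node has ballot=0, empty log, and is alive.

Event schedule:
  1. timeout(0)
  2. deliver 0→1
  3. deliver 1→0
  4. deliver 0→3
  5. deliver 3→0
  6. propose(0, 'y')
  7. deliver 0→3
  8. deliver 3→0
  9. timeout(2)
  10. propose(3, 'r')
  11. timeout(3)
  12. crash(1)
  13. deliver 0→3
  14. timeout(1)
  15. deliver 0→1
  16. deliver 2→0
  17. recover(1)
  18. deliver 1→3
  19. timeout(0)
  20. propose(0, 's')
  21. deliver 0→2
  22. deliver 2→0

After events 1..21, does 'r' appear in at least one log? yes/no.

after 1 — timeout(0): n0:cand/b4/[-]
after 2 — deliver 0→1: n1:foll/b4/[-]
after 3 — deliver 1→0: ·
after 4 — deliver 0→3: n3:foll/b4/[-]
after 5 — deliver 3→0: n0:lead/b4/[-]
after 6 — propose(0,'y'): ·
after 7 — deliver 0→3: n3:foll/b4/[y]
after 8 — deliver 3→0: ·
after 9 — timeout(2): n2:cand/b6/[-]
after 10 — propose(3,'r'): ·
after 11 — timeout(3): n3:cand/b11/[y]
after 12 — crash(1): n1:✗foll/b4/[-]
after 13 — deliver 0→3: ·
after 14 — timeout(1): ·
after 15 — deliver 0→1: ·
after 16 — deliver 2→0: n0:foll/b6/[-]
after 17 — recover(1): n1:foll/b4/[-]
after 18 — deliver 1→3: ·
after 19 — timeout(0): n0:cand/b8/[-]
after 20 — propose(0,'s'): ·
after 21 — deliver 0→2: ·

no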